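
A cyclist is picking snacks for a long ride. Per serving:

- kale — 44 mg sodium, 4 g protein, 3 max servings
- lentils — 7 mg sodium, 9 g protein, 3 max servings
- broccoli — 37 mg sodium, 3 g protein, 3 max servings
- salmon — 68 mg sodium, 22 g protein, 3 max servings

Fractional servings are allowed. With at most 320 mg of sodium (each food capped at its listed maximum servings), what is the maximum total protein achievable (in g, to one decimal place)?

101.6 g

Protein per mg sodium: lentils 1.286, salmon 0.3235, kale 0.09091, broccoli 0.08108.
Take 3 servings of lentils: uses 21 mg sodium, +27.0 g protein (running total 27.0 g).
Take 3 servings of salmon: uses 204 mg sodium, +66.0 g protein (running total 93.0 g).
Take 2.159 servings of kale: uses 95 mg sodium, +8.6 g protein (running total 101.6 g).
Filling greedily by protein-per-mg sodium is optimal for one linear limit, giving 101.6 g.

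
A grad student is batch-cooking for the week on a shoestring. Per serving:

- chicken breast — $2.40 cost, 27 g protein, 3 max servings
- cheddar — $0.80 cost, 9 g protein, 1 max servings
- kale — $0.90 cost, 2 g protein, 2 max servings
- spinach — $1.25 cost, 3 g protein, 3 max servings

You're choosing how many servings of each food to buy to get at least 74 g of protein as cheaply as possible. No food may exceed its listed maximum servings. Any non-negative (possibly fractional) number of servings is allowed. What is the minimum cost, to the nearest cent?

Cost per g of protein: chicken breast $0.0889, cheddar $0.0889, spinach $0.4167, kale $0.4500.
Take 2.741 servings of chicken breast: +74.0 g protein for $6.58 (total $6.58, still need 0.0 g).
Filling from the cheapest source first is optimal under one linear minimum: $6.58.

$6.58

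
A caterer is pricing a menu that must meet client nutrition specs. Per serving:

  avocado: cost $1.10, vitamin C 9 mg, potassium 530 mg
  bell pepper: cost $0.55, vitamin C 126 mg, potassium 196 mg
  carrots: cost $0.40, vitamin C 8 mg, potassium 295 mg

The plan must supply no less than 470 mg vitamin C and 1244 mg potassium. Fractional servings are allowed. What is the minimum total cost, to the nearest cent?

$2.71

An LP optimum is at a vertex; with two nutrient constraints at most two foods are used. Check each candidate.
avocado only: max(470/9, 1244/530) = 52.22 servings → $57.44.
bell pepper only: max(470/126, 1244/196) = 6.347 servings → $3.49.
carrots only: max(470/8, 1244/295) = 58.75 servings → $23.50.
avocado + bell pepper with both tight: 0.994 servings and 3.659 servings → $3.11.
avocado + carrots: intersection lies outside the first quadrant.
bell pepper + carrots with both tight: 3.615 servings and 1.815 servings → $2.71.
So the least-cost plan costs $2.71.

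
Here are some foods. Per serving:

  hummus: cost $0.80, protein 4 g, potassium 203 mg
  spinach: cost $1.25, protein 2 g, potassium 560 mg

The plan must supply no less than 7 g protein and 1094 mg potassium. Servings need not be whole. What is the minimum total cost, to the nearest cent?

Minimising a linear cost over {protein ≥ 7, potassium ≥ 1094, servings ≥ 0} — the optimum is at a vertex, using one or two foods.
hummus only: max(7/4, 1094/203) = 5.389 servings → $4.31.
spinach only: max(7/2, 1094/560) = 3.5 servings → $4.38.
hummus + spinach with both tight: 0.9444 servings and 1.611 servings → $2.77.
Cheapest feasible corner: $2.77.

$2.77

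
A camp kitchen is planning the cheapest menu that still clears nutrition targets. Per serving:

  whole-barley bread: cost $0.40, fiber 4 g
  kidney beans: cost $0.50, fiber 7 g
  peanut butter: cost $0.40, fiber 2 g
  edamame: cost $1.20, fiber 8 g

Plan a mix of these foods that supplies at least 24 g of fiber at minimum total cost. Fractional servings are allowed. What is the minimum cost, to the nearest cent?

Cost per g of fiber: kidney beans $0.0714, whole-barley bread $0.1000, edamame $0.1500, peanut butter $0.2000.
With no serving limits, use only kidney beans: 24 g / 7 g = 3.429 servings × $0.50 = $1.71.

$1.71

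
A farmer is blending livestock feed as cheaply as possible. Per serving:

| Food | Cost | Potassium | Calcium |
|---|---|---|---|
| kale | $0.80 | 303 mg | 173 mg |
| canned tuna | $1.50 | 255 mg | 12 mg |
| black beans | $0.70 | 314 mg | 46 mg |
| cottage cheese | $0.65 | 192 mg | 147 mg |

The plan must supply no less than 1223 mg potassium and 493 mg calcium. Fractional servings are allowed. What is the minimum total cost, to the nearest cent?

$3.03

With two linear requirements the optimum uses one or two foods; enumerate the corners.
kale only: max(1223/303, 493/173) = 4.036 servings → $3.23.
canned tuna only: max(1223/255, 493/12) = 41.08 servings → $61.62.
black beans only: max(1223/314, 493/46) = 10.72 servings → $7.50.
cottage cheese only: max(1223/192, 493/147) = 6.37 servings → $4.14.
kale + canned tuna with both tight: 2.743 servings and 1.537 servings → $4.50.
kale + black beans with both tight: 2.44 servings and 1.54 servings → $3.03.
kale + cottage cheese: the both-tight solution has a negative serving — not a feasible corner.
canned tuna + black beans: the both-tight solution has a negative serving — not a feasible corner.
canned tuna + cottage cheese with both tight: 2.42 servings and 3.156 servings → $5.68.
black beans + cottage cheese with both tight: 2.281 servings and 2.64 servings → $3.31.
The minimum over all feasible corners is $3.03.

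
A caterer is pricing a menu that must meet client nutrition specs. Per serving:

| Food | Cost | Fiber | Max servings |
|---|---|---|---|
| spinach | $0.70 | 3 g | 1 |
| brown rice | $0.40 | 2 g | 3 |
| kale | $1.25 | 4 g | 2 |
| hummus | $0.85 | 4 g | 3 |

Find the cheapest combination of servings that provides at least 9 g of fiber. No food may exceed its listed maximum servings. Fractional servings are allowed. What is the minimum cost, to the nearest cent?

Cost per g of fiber: brown rice $0.2000, hummus $0.2125, spinach $0.2333, kale $0.3125.
Take 3 servings of brown rice: +6.0 g fiber for $1.20 (total $1.20, still need 3.0 g).
Take 0.75 servings of hummus: +3.0 g fiber for $0.64 (total $1.84, still need 0.0 g).
Filling from the cheapest source first is optimal under one linear minimum: $1.84.

$1.84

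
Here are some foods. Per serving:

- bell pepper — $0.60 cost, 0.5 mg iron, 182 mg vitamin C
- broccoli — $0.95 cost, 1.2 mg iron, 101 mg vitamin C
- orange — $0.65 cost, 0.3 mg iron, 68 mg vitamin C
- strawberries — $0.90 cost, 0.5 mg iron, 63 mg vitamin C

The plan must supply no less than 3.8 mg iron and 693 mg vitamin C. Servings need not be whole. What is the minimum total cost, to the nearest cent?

With two linear requirements the optimum uses one or two foods; enumerate the corners.
bell pepper only: max(3.8/0.5, 693/182) = 7.6 servings → $4.56.
broccoli only: max(3.8/1.2, 693/101) = 6.861 servings → $6.52.
orange only: max(3.8/0.3, 693/68) = 12.67 servings → $8.23.
strawberries only: max(3.8/0.5, 693/63) = 11 servings → $9.90.
bell pepper + broccoli with both tight: 2.667 servings and 2.055 servings → $3.55.
bell pepper + orange: intersection lies outside the first quadrant.
bell pepper + strawberries with both tight: 1.8 servings and 5.8 servings → $6.30.
broccoli + orange with both tight: 0.9844 servings and 8.729 servings → $6.61.
broccoli + strawberries: the both-tight solution has a negative serving — not a feasible corner.
orange + strawberries with both tight: 7.093 servings and 3.344 servings → $7.62.
The minimum over all feasible corners is $3.55.

$3.55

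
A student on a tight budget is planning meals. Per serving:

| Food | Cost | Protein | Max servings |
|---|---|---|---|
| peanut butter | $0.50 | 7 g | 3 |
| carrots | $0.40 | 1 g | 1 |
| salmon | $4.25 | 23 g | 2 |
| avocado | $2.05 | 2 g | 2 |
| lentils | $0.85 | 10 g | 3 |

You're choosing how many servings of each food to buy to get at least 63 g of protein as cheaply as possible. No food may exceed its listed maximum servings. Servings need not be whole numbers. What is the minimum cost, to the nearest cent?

$6.27

Cost per g of protein: peanut butter $0.0714, lentils $0.0850, salmon $0.1848, carrots $0.4000, avocado $1.0250.
Take 3 servings of peanut butter: +21.0 g protein for $1.50 (total $1.50, still need 42.0 g).
Take 3 servings of lentils: +30.0 g protein for $2.55 (total $4.05, still need 12.0 g).
Take 0.5217 servings of salmon: +12.0 g protein for $2.22 (total $6.27, still need 0.0 g).
Greedy by cheapest-per-g is optimal for a single linear constraint, so the minimum cost is $6.27.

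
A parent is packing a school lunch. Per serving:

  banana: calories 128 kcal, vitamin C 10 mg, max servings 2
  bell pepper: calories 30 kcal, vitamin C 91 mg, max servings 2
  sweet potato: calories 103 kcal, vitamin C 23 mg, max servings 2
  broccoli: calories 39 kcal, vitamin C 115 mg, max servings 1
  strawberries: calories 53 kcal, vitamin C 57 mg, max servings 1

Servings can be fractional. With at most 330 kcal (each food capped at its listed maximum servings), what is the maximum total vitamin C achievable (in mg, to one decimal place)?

393.7 mg

Vitamin C per kcal: bell pepper 3.033, broccoli 2.949, strawberries 1.075, sweet potato 0.2233, banana 0.07812.
Take 2 servings of bell pepper: uses 60 kcal, +182.0 mg vitamin C (running total 182.0 mg).
Take 1 serving of broccoli: uses 39 kcal, +115.0 mg vitamin C (running total 297.0 mg).
Take 1 serving of strawberries: uses 53 kcal, +57.0 mg vitamin C (running total 354.0 mg).
Take 1.728 servings of sweet potato: uses 178 kcal, +39.7 mg vitamin C (running total 393.7 mg).
Filling greedily by vitamin C-per-kcal is optimal for one linear limit, giving 393.7 mg.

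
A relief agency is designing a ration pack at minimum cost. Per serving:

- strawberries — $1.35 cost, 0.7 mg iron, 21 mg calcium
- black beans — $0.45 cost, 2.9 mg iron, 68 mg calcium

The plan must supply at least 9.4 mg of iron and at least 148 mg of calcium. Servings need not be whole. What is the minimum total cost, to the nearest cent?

With two linear requirements the optimum uses one or two foods; enumerate the corners.
strawberries only: max(9.4/0.7, 148/21) = 13.43 servings → $18.13.
black beans only: max(9.4/2.9, 148/68) = 3.241 servings → $1.46.
strawberries + black beans: intersection lies outside the first quadrant.
Cheapest feasible corner: $1.46.

$1.46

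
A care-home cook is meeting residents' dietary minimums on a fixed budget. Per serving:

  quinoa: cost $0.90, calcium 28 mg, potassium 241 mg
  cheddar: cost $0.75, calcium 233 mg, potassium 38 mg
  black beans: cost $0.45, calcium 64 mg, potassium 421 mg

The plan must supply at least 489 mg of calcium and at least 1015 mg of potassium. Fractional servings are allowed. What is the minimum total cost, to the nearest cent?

$2.13

Compare the cost at each extreme point of the feasible region.
quinoa only: max(489/28, 1015/241) = 17.46 servings → $15.72.
cheddar only: max(489/233, 1015/38) = 26.71 servings → $20.03.
black beans only: max(489/64, 1015/421) = 7.641 servings → $3.44.
quinoa + cheddar with both tight: 3.956 servings and 1.623 servings → $4.78.
quinoa + black beans: intersection lies outside the first quadrant.
cheddar + black beans with both tight: 1.473 servings and 2.278 servings → $2.13.
Cheapest feasible corner: $2.13.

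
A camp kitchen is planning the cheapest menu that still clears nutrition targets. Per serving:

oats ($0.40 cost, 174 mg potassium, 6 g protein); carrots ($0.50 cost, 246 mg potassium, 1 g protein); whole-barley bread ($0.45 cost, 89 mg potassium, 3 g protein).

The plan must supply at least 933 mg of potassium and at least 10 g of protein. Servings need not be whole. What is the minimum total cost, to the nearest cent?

$1.95

For a min-cost LP with two ≥-constraints, a basic feasible solution has at most two positive variables.
oats only: max(933/174, 10/6) = 5.362 servings → $2.14.
carrots only: max(933/246, 10/1) = 10 servings → $5.00.
whole-barley bread only: max(933/89, 10/3) = 10.48 servings → $4.72.
oats + carrots with both tight: 1.173 servings and 2.963 servings → $1.95.
oats + whole-barley bread with both targets exact would need a negative amount; discard.
carrots + whole-barley bread with both tight: 2.941 servings and 2.353 servings → $2.53.
The minimum over all feasible corners is $1.95.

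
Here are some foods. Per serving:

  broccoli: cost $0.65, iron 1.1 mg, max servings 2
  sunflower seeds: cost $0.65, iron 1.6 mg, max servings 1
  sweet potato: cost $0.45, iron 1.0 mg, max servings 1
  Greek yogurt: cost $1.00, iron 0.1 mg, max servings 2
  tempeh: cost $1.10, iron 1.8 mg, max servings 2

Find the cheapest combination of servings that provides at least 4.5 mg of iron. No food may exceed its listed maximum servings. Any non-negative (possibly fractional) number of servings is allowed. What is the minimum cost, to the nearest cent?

$2.22

Cost per mg of iron: sunflower seeds $0.4062, sweet potato $0.4500, broccoli $0.5909, tempeh $0.6111, Greek yogurt $10.0000.
Take 1 serving of sunflower seeds: +1.6 mg iron for $0.65 (total $0.65, still need 2.9 mg).
Take 1 serving of sweet potato: +1.0 mg iron for $0.45 (total $1.10, still need 1.9 mg).
Take 1.727 servings of broccoli: +1.9 mg iron for $1.12 (total $2.22, still need 0.0 mg).
Greedy by cheapest-per-mg is optimal for a single linear constraint, so the minimum cost is $2.22.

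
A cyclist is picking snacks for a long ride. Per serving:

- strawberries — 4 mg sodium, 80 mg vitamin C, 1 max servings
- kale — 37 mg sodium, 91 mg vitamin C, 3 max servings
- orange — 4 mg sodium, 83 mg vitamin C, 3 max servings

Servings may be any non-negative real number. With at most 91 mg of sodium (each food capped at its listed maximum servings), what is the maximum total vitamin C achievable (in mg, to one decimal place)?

513.5 mg

Vitamin C per mg sodium: orange 20.75, strawberries 20, kale 2.459.
Take 3 servings of orange: uses 12 mg sodium, +249.0 mg vitamin C (running total 249.0 mg).
Take 1 serving of strawberries: uses 4 mg sodium, +80.0 mg vitamin C (running total 329.0 mg).
Take 2.027 servings of kale: uses 75 mg sodium, +184.5 mg vitamin C (running total 513.5 mg).
Filling greedily by vitamin C-per-mg sodium is optimal for one linear limit, giving 513.5 mg.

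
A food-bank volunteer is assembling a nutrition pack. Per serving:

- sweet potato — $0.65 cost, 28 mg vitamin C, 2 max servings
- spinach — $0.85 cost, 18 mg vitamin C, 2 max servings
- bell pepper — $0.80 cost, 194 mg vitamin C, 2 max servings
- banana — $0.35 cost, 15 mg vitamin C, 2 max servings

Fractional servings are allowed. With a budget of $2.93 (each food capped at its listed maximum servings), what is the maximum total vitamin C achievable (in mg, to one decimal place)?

Vitamin C per dollar: bell pepper 242.5, sweet potato 43.08, banana 42.86, spinach 21.18.
Take 2 servings of bell pepper: spends $1.60, +388.0 mg vitamin C (running total 388.0 mg).
Take 2 servings of sweet potato: spends $1.30, +56.0 mg vitamin C (running total 444.0 mg).
Take 0.08571 servings of banana: spends $0.03, +1.3 mg vitamin C (running total 445.3 mg).
Filling greedily by vitamin C-per-dollar is optimal for one linear limit, giving 445.3 mg.

445.3 mg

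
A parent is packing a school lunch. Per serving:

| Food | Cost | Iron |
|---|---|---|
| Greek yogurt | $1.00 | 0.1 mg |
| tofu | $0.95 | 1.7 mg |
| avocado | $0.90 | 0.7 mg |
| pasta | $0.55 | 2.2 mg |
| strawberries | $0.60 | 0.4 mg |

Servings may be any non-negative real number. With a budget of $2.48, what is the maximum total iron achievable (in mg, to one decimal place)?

9.9 mg

Iron per dollar: pasta 4, tofu 1.789, avocado 0.7778, strawberries 0.6667, Greek yogurt 0.1.
With no serving limits, spend the whole cost allowance on pasta: $2.48 / $0.55 × 2.2 mg = 9.9 mg.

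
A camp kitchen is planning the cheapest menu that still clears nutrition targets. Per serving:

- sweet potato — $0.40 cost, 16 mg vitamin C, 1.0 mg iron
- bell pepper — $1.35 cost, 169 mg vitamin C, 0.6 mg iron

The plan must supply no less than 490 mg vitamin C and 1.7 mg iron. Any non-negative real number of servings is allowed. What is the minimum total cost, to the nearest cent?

$3.91

Compare the cost at each extreme point of the feasible region.
sweet potato only: max(490/16, 1.7/1.0) = 30.62 servings → $12.25.
bell pepper only: max(490/169, 1.7/0.6) = 2.899 servings → $3.91.
sweet potato + bell pepper with both targets exact would need a negative amount; discard.
So the least-cost plan costs $3.91.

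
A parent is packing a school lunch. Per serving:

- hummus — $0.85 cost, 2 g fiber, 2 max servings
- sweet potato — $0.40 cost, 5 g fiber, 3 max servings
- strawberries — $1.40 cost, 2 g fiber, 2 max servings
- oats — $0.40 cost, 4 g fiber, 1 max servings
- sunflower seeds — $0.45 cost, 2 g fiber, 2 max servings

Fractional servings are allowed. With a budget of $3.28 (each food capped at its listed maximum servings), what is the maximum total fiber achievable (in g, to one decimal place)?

24.8 g

Fiber per dollar: sweet potato 12.5, oats 10, sunflower seeds 4.444, hummus 2.353, strawberries 1.429.
Take 3 servings of sweet potato: spends $1.20, +15.0 g fiber (running total 15.0 g).
Take 1 serving of oats: spends $0.40, +4.0 g fiber (running total 19.0 g).
Take 2 servings of sunflower seeds: spends $0.90, +4.0 g fiber (running total 23.0 g).
Take 0.9176 servings of hummus: spends $0.78, +1.8 g fiber (running total 24.8 g).
Greedy by best ratio exhausts the cost allowance optimally: 24.8 g.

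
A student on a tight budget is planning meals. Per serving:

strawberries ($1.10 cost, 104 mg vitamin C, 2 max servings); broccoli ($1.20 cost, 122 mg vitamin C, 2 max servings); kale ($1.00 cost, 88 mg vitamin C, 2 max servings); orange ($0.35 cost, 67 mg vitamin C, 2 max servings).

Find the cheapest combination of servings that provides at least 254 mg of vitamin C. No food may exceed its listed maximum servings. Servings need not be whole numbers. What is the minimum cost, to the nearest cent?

$1.88

Cost per mg of vitamin C: orange $0.0052, broccoli $0.0098, strawberries $0.0106, kale $0.0114.
Take 2 servings of orange: +134.0 mg vitamin C for $0.70 (total $0.70, still need 120.0 mg).
Take 0.9836 servings of broccoli: +120.0 mg vitamin C for $1.18 (total $1.88, still need 0.0 mg).
Greedy by cheapest-per-mg is optimal for a single linear constraint, so the minimum cost is $1.88.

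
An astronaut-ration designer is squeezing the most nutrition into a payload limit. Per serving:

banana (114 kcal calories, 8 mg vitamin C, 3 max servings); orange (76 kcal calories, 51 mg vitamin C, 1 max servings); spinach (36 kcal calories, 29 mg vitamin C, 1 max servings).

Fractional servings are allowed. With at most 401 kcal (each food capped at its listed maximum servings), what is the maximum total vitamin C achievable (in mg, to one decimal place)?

100.3 mg

Vitamin C per kcal: spinach 0.8056, orange 0.6711, banana 0.07018.
Take 1 serving of spinach: uses 36 kcal, +29.0 mg vitamin C (running total 29.0 mg).
Take 1 serving of orange: uses 76 kcal, +51.0 mg vitamin C (running total 80.0 mg).
Take 2.535 servings of banana: uses 289 kcal, +20.3 mg vitamin C (running total 100.3 mg).
Filling greedily by vitamin C-per-kcal is optimal for one linear limit, giving 100.3 mg.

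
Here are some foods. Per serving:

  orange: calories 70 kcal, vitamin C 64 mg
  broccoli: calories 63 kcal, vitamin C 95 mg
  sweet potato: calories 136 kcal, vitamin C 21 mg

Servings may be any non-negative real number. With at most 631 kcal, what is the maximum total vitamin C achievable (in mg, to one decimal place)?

Vitamin C per kcal: broccoli 1.508, orange 0.9143, sweet potato 0.1544.
With no serving limits, spend the whole calories allowance on broccoli: 631 kcal / 63 kcal × 95 mg = 951.5 mg.

951.5 mg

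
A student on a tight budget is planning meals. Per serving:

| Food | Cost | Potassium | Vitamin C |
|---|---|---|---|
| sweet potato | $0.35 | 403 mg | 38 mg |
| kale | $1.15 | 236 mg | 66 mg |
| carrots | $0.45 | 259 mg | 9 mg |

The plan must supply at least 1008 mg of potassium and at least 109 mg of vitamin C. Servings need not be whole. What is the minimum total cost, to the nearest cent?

sweet potato only: max(1008/403, 109/38) = 2.868 servings → $1.00.
kale only: max(1008/236, 109/66) = 4.271 servings → $4.91.
carrots only: max(1008/259, 109/9) = 12.11 servings → $5.45.
sweet potato + kale with both tight: 2.314 servings and 0.3189 servings → $1.18.
sweet potato + carrots: intersection lies outside the first quadrant.
kale + carrots with both tight: 1.28 servings and 2.726 servings → $2.70.
Cheapest feasible corner: $1.00.

$1.00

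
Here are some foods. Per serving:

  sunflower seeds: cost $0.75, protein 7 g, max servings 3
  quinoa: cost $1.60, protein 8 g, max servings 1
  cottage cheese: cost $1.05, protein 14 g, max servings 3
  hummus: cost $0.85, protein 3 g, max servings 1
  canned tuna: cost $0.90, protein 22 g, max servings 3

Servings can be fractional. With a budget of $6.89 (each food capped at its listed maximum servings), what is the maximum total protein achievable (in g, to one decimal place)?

117.7 g

Protein per dollar: canned tuna 24.44, cottage cheese 13.33, sunflower seeds 9.333, quinoa 5, hummus 3.529.
Take 3 servings of canned tuna: spends $2.70, +66.0 g protein (running total 66.0 g).
Take 3 servings of cottage cheese: spends $3.15, +42.0 g protein (running total 108.0 g).
Take 1.387 servings of sunflower seeds: spends $1.04, +9.7 g protein (running total 117.7 g).
Greedy by best ratio exhausts the cost allowance optimally: 117.7 g.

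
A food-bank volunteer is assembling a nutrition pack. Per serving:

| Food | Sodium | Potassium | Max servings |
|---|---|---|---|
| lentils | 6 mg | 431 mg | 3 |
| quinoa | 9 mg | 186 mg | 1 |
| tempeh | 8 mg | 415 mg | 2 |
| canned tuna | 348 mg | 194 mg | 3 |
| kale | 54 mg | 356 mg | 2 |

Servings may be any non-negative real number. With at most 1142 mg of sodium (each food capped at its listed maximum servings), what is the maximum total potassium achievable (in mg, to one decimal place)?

3573.5 mg

Potassium per mg sodium: lentils 71.83, tempeh 51.88, quinoa 20.67, kale 6.593, canned tuna 0.5575.
Take 3 servings of lentils: uses 18 mg sodium, +1293.0 mg potassium (running total 1293.0 mg).
Take 2 servings of tempeh: uses 16 mg sodium, +830.0 mg potassium (running total 2123.0 mg).
Take 1 serving of quinoa: uses 9 mg sodium, +186.0 mg potassium (running total 2309.0 mg).
Take 2 servings of kale: uses 108 mg sodium, +712.0 mg potassium (running total 3021.0 mg).
Take 2.848 servings of canned tuna: uses 991 mg sodium, +552.5 mg potassium (running total 3573.5 mg).
Filling greedily by potassium-per-mg sodium is optimal for one linear limit, giving 3573.5 mg.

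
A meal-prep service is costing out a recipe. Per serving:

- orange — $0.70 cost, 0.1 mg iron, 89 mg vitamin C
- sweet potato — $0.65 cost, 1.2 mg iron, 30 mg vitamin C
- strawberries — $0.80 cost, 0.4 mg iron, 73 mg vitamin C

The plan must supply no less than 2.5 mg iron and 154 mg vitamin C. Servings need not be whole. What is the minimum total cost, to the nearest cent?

$2.04

An LP optimum is at a vertex; with two nutrient constraints at most two foods are used. Check each candidate.
orange only: max(2.5/0.1, 154/89) = 25 servings → $17.50.
sweet potato only: max(2.5/1.2, 154/30) = 5.133 servings → $3.34.
strawberries only: max(2.5/0.4, 154/73) = 6.25 servings → $5.00.
orange + sweet potato with both tight: 1.058 servings and 1.995 servings → $2.04.
orange + strawberries: the both-tight solution has a negative serving — not a feasible corner.
sweet potato + strawberries with both tight: 1.599 servings and 1.452 servings → $2.20.
The minimum over all feasible corners is $2.04.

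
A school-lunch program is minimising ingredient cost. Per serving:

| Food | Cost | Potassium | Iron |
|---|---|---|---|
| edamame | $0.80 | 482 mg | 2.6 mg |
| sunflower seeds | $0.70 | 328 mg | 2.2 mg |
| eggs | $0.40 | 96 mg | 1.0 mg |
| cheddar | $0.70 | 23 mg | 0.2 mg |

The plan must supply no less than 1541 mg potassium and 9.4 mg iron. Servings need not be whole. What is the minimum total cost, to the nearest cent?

$2.89

Two binding constraints pin down two serving amounts, so the optimal mix uses at most two foods. The candidates are each food alone (scaled to the tighter of potassium/iron) and each pair with both constraints tight.
edamame only: max(1541/482, 9.4/2.6) = 3.615 servings → $2.89.
sunflower seeds only: max(1541/328, 9.4/2.2) = 4.698 servings → $3.29.
eggs only: max(1541/96, 9.4/1.0) = 16.05 servings → $6.42.
cheddar only: max(1541/23, 9.4/0.2) = 67 servings → $46.90.
edamame + sunflower seeds with both tight: 1.479 servings and 2.525 servings → $2.95.
edamame + eggs with both tight: 2.748 servings and 2.256 servings → $3.10.
edamame + cheddar with both tight: 2.514 servings and 14.32 servings → $12.04.
sunflower seeds + eggs: the both-tight solution has a negative serving — not a feasible corner.
sunflower seeds + cheddar: intersection lies outside the first quadrant.
eggs + cheddar with both targets exact would need a negative amount; discard.
So the least-cost plan costs $2.89.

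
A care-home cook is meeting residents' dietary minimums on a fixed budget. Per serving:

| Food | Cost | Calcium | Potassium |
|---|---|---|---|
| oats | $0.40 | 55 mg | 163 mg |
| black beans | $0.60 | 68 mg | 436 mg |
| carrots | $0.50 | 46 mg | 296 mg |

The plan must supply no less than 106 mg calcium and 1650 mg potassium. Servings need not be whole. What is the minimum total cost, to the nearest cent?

An LP optimum is at a vertex; with two nutrient constraints at most two foods are used. Check each candidate.
oats only: max(106/55, 1650/163) = 10.12 servings → $4.05.
black beans only: max(106/68, 1650/436) = 3.784 servings → $2.27.
carrots only: max(106/46, 1650/296) = 5.574 servings → $2.79.
oats + black beans: intersection lies outside the first quadrant.
oats + carrots with both targets exact would need a negative amount; discard.
black beans + carrots: the both-tight solution has a negative serving — not a feasible corner.
So the least-cost plan costs $2.27.

$2.27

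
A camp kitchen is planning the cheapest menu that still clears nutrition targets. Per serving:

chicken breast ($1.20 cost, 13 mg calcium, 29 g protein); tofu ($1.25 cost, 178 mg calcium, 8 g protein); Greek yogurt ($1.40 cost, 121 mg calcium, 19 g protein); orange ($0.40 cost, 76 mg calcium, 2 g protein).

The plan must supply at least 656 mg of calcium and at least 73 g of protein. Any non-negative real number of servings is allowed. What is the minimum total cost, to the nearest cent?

$5.65

Check every corner: each single food scaled to meet both minima, and each pair solved so both constraints bind.
chicken breast only: max(656/13, 73/29) = 50.46 servings → $60.55.
tofu only: max(656/178, 73/8) = 9.125 servings → $11.41.
Greek yogurt only: max(656/121, 73/19) = 5.421 servings → $7.59.
orange only: max(656/76, 73/2) = 36.5 servings → $14.60.
chicken breast + tofu with both tight: 1.531 servings and 3.574 servings → $6.30.
chicken breast + Greek yogurt: intersection lies outside the first quadrant.
chicken breast + orange with both tight: 1.945 servings and 8.299 servings → $5.65.
tofu + Greek yogurt with both tight: 1.504 servings and 3.209 servings → $6.37.
tofu + orange: the both-tight solution has a negative serving — not a feasible corner.
Greek yogurt + orange with both tight: 3.524 servings and 3.021 servings → $6.14.
The minimum over all feasible corners is $5.65.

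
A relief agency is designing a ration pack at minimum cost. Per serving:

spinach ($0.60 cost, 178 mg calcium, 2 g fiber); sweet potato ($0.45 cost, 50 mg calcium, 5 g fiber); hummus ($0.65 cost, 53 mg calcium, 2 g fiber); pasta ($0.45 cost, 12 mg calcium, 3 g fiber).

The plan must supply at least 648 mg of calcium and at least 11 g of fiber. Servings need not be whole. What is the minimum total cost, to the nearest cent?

At the optimum either one food covers both requirements or two foods hit both targets exactly; no other combination can be cheaper.
spinach only: max(648/178, 11/2) = 5.5 servings → $3.30.
sweet potato only: max(648/50, 11/5) = 12.96 servings → $5.83.
hummus only: max(648/53, 11/2) = 12.23 servings → $7.95.
pasta only: max(648/12, 11/3) = 54 servings → $24.30.
spinach + sweet potato with both tight: 3.405 servings and 0.838 servings → $2.42.
spinach + hummus with both tight: 2.852 servings and 2.648 servings → $3.43.
spinach + pasta with both tight: 3.553 servings and 1.298 servings → $2.72.
sweet potato + hummus: the both-tight solution has a negative serving — not a feasible corner.
sweet potato + pasta: the both-tight solution has a negative serving — not a feasible corner.
hummus + pasta with both targets exact would need a negative amount; discard.
So the least-cost plan costs $2.42.

$2.42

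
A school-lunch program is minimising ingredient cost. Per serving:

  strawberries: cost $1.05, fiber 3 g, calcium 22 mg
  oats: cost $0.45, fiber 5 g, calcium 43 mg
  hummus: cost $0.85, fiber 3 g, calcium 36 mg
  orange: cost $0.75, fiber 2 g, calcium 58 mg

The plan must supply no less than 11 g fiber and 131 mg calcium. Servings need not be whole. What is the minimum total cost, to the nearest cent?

This is a tiny linear program; its minimum lies at a vertex of the feasible set. List the vertices and price them.
strawberries only: max(11/3, 131/22) = 5.955 servings → $6.25.
oats only: max(11/5, 131/43) = 3.047 servings → $1.37.
hummus only: max(11/3, 131/36) = 3.667 servings → $3.12.
orange only: max(11/2, 131/58) = 5.5 servings → $4.12.
strawberries + oats: intersection lies outside the first quadrant.
strawberries + hummus with both tight: 0.07143 servings and 3.595 servings → $3.13.
strawberries + orange with both tight: 2.892 servings and 1.162 servings → $3.91.
oats + hummus with both tight: 0.05882 servings and 3.569 servings → $3.06.
oats + orange with both tight: 1.843 servings and 0.8922 servings → $1.50.
hummus + orange: intersection lies outside the first quadrant.
The minimum over all feasible corners is $1.37.

$1.37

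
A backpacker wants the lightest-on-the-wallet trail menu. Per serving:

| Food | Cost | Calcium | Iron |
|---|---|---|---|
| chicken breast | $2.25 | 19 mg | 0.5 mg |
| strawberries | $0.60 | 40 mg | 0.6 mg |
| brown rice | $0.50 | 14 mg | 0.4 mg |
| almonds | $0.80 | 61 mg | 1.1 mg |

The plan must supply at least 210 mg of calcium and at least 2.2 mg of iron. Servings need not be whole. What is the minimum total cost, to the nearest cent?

An LP optimum is at a vertex; with two nutrient constraints at most two foods are used. Check each candidate.
chicken breast only: max(210/19, 2.2/0.5) = 11.05 servings → $24.87.
strawberries only: max(210/40, 2.2/0.6) = 5.25 servings → $3.15.
brown rice only: max(210/14, 2.2/0.4) = 15 servings → $7.50.
almonds only: max(210/61, 2.2/1.1) = 3.443 servings → $2.75.
chicken breast + strawberries: the both-tight solution has a negative serving — not a feasible corner.
chicken breast + brown rice: intersection lies outside the first quadrant.
chicken breast + almonds: intersection lies outside the first quadrant.
strawberries + brown rice: intersection lies outside the first quadrant.
strawberries + almonds with both targets exact would need a negative amount; discard.
brown rice + almonds: intersection lies outside the first quadrant.
The minimum over all feasible corners is $2.75.

$2.75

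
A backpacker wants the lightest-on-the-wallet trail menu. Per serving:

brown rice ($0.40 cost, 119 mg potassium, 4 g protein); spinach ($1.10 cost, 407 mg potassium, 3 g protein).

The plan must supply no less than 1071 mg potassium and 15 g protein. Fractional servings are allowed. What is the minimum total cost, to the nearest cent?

$3.07

With two linear requirements the optimum uses one or two foods; enumerate the corners.
brown rice only: max(1071/119, 15/4) = 9 servings → $3.60.
spinach only: max(1071/407, 15/3) = 5 servings → $5.50.
brown rice + spinach with both tight: 2.275 servings and 1.966 servings → $3.07.
So the least-cost plan costs $3.07.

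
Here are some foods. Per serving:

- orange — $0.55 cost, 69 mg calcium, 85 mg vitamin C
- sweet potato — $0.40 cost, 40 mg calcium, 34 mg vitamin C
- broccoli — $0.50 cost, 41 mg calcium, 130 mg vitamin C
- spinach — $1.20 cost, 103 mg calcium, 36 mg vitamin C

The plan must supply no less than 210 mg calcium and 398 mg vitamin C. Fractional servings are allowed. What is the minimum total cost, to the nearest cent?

This is a tiny linear program; its minimum lies at a vertex of the feasible set. List the vertices and price them.
orange only: max(210/69, 398/85) = 4.682 servings → $2.58.
sweet potato only: max(210/40, 398/34) = 11.71 servings → $4.68.
broccoli only: max(210/41, 398/130) = 5.122 servings → $2.56.
spinach only: max(210/103, 398/36) = 11.06 servings → $13.27.
orange + sweet potato with both targets exact would need a negative amount; discard.
orange + broccoli with both tight: 2.002 servings and 1.752 servings → $1.98.
orange + spinach: intersection lies outside the first quadrant.
sweet potato + broccoli with both tight: 2.885 servings and 2.307 servings → $2.31.
sweet potato + spinach with both targets exact would need a negative amount; discard.
broccoli + spinach with both tight: 2.806 servings and 0.9218 servings → $2.51.
So the least-cost plan costs $1.98.

$1.98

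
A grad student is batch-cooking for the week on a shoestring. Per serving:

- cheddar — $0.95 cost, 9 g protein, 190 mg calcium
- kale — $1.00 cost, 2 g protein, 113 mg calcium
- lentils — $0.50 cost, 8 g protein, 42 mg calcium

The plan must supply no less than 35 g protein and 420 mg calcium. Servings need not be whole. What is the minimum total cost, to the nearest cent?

For a min-cost LP with two ≥-constraints, a basic feasible solution has at most two positive variables.
cheddar only: max(35/9, 420/190) = 3.889 servings → $3.69.
kale only: max(35/2, 420/113) = 17.5 servings → $17.50.
lentils only: max(35/8, 420/42) = 10 servings → $5.00.
cheddar + kale with both targets exact would need a negative amount; discard.
cheddar + lentils with both tight: 1.655 servings and 2.513 servings → $2.83.
kale + lentils with both tight: 2.305 servings and 3.799 servings → $4.20.
Cheapest feasible corner: $2.83.

$2.83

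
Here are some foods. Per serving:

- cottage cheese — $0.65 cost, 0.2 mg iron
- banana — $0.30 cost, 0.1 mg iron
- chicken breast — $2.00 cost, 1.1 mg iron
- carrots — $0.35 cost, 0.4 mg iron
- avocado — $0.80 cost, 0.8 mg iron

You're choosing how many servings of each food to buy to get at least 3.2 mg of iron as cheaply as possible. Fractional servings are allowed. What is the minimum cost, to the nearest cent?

Cost per mg of iron: carrots $0.8750, avocado $1.0000, chicken breast $1.8182, banana $3.0000, cottage cheese $3.2500.
With no serving limits, use only carrots: 3.2 mg / 0.4 mg = 8 servings × $0.35 = $2.80.

$2.80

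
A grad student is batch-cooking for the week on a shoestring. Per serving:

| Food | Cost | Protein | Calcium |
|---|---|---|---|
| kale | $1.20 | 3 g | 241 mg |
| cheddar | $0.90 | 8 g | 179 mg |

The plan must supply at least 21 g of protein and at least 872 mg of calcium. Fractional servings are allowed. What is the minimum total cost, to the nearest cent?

$4.36

The cheapest plan sits at a corner of the feasible region — with two constraints it uses at most two foods.
kale only: max(21/3, 872/241) = 7 servings → $8.40.
cheddar only: max(21/8, 872/179) = 4.872 servings → $4.38.
kale + cheddar with both tight: 2.313 servings and 1.758 servings → $4.36.
The minimum over all feasible corners is $4.36.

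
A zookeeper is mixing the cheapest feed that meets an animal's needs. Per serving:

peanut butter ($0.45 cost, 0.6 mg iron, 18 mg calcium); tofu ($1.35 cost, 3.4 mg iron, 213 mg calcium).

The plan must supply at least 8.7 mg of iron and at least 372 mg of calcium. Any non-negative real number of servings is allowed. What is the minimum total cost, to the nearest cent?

An LP optimum is at a vertex; with two nutrient constraints at most two foods are used. Check each candidate.
peanut butter only: max(8.7/0.6, 372/18) = 20.67 servings → $9.30.
tofu only: max(8.7/3.4, 372/213) = 2.559 servings → $3.45.
peanut butter + tofu with both tight: 8.833 servings and 1 serving → $5.33.
The minimum over all feasible corners is $3.45.

$3.45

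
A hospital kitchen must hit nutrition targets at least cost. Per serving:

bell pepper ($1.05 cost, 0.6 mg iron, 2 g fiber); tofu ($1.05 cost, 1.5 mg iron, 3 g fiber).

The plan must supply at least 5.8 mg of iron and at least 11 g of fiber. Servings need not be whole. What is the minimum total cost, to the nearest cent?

$4.06

Two binding constraints pin down two serving amounts, so the optimal mix uses at most two foods. The candidates are each food alone (scaled to the tighter of iron/fiber) and each pair with both constraints tight.
bell pepper only: max(5.8/0.6, 11/2) = 9.667 servings → $10.15.
tofu only: max(5.8/1.5, 11/3) = 3.867 servings → $4.06.
bell pepper + tofu with both targets exact would need a negative amount; discard.
The minimum over all feasible corners is $4.06.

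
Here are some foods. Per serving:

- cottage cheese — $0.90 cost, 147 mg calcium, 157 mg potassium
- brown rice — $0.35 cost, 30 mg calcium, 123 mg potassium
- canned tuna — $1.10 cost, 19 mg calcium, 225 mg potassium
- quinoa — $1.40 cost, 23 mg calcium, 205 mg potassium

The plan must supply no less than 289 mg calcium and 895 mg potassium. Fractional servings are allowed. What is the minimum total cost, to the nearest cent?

$2.84

At the optimum either one food covers both requirements or two foods hit both targets exactly; no other combination can be cheaper.
cottage cheese only: max(289/147, 895/157) = 5.701 servings → $5.13.
brown rice only: max(289/30, 895/123) = 9.633 servings → $3.37.
canned tuna only: max(289/19, 895/225) = 15.21 servings → $16.73.
quinoa only: max(289/23, 895/205) = 12.57 servings → $17.59.
cottage cheese + brown rice with both tight: 0.6504 servings and 6.446 servings → $2.84.
cottage cheese + canned tuna with both tight: 1.596 servings and 2.864 servings → $4.59.
cottage cheese + quinoa with both tight: 1.458 servings and 3.25 servings → $5.86.
brown rice + canned tuna: the both-tight solution has a negative serving — not a feasible corner.
brown rice + quinoa: the both-tight solution has a negative serving — not a feasible corner.
canned tuna + quinoa: the both-tight solution has a negative serving — not a feasible corner.
So the least-cost plan costs $2.84.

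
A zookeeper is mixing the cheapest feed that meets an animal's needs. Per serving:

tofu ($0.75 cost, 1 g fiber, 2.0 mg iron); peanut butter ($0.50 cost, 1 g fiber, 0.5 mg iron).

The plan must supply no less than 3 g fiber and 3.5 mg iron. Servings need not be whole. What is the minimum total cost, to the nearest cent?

$1.83

An LP optimum is at a vertex; with two nutrient constraints at most two foods are used. Check each candidate.
tofu only: max(3/1, 3.5/2.0) = 3 servings → $2.25.
peanut butter only: max(3/1, 3.5/0.5) = 7 servings → $3.50.
tofu + peanut butter with both tight: 1.333 servings and 1.667 servings → $1.83.
The minimum over all feasible corners is $1.83.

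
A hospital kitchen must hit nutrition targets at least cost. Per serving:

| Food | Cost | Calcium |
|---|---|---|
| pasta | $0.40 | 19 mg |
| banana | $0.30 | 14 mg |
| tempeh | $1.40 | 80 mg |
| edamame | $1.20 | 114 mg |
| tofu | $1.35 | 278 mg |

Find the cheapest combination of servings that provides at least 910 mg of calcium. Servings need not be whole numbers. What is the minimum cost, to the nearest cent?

Cost per mg of calcium: tofu $0.0049, edamame $0.0105, tempeh $0.0175, pasta $0.0211, banana $0.0214.
With no serving limits, use only tofu: 910 mg / 278 mg = 3.273 servings × $1.35 = $4.42.

$4.42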